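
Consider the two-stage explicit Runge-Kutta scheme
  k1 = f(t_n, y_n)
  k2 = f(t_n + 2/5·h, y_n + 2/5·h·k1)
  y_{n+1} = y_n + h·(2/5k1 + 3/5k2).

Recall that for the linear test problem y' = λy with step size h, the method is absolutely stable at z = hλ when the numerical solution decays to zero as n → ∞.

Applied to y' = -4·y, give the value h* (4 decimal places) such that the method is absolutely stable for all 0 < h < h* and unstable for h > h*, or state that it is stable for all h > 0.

Test eqn y'=λy, z=hλ:
  k1=λy_n ⇒ h·k1=z·y_n;  k2=λ(1+2/5z)y_n ⇒ h·k2=z(1+2/5z)y_n
  y_{n+1}/y_n = 1 + 2/5z + 3/5z(1+2/5z) = 1 + z + 6/25z²
  Hence R(z) = 1 + z + 6/25z².

Solve |R(x)|<1 on ℝ⁻.
x=-0.97: |R|=0.2558
R=1: x+6/25x²=0 ⇒ x=−25/6=-4.1667; min R=1−1/(4·6/25)=-0.0417>−1
Confirm numerically:
  x=-3.688: |R|=0.57632 <1
  x=-2.865: |R|=0.10497 <1
  x=-1.732: |R|=0.01204 <1
  x=-1.713: |R|=0.00875 <1
  x=-4.535: |R|=1.40089 >1
  x=-4.478: |R|=1.33460 >1
  x=-4.329: |R|=1.16866 >1
Stable set (-4.1667, 0).

(-4.1667,0); λ=-4 ⇒ h* = (25/6)/4 = 1.0417.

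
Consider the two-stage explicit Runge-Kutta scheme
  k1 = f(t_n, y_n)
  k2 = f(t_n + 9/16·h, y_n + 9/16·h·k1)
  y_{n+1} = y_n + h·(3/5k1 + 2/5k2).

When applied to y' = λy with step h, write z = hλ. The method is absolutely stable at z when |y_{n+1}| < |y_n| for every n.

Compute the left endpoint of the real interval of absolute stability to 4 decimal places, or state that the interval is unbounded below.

With y'=λy (z=hλ):
  k1=λy_n ⇒ h·k1=z·y_n;  k2=λ(1+9/16z)y_n ⇒ h·k2=z(1+9/16z)y_n
  y_{n+1}/y_n = 1 + 3/5z + 2/5z(1+9/16z) = 1 + z + 9/40z²
  ⇒ R(z) = 1 + z + 9/40z².

Find x<0 with |R(x)|<1.
x=-1.19: |R|=0.1286
R=1: x+9/40x²=0 ⇒ x=−40/9=-4.4444; min R=1−1/(4·9/40)=-0.1111>−1
Confirm numerically:
  x=-2.743: |R|=0.05009 <1
  x=-2.715: |R|=0.05647 <1
  x=-2.646: |R|=0.07070 <1
  x=-2.252: |R|=0.11091 <1
  x=-4.657: |R|=1.22272 >1
  x=-4.518: |R|=1.07477 >1
Stable set (-4.4444, 0).

z* = -4.4444.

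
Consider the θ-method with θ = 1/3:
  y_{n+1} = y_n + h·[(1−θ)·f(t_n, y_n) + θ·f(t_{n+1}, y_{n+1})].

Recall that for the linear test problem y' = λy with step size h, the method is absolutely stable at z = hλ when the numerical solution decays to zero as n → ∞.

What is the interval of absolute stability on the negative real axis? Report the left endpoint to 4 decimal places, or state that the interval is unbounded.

With y'=λy (z=hλ):
  y_{n+1} = y_n + z·[2/3·y_n + 1/3·y_{n+1}] ⇒ (1 − 1/3z)y_{n+1} = (1 + 2/3z)y_n
  Hence R(z) = (1 + 2/3z)/(1 − 1/3z).

Need |R(x)|<1, x<0.
x=-1.3: |R|=0.0930
R=−1: 1+2/3x = −1+1/3x ⇒ -1/3x=2 ⇒ x=2/(-1/3)=-6.0000
Confirm numerically:
  x=-5.062: |R|=0.88365 <1
  x=-4.620: |R|=0.81890 <1
  x=-4.563: |R|=0.81000 <1
  x=-3.913: |R|=0.69811 <1
  x=-6.413: |R|=1.04388 >1
  x=-6.095: |R|=1.01045 >1
  x=-6.027: |R|=1.00299 >1
So |R|<1 on (-6.0000, 0).

(-6.0000, 0).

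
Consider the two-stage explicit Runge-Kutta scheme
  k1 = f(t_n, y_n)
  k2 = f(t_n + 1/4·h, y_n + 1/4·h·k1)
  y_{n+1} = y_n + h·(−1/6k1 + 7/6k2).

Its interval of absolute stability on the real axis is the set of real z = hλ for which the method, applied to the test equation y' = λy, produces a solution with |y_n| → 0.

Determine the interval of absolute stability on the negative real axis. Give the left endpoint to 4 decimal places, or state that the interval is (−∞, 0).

(-3.4286, 0).

Test eqn y'=λy, z=hλ:
  k1=λy_n ⇒ h·k1=z·y_n;  k2=λ(1+1/4z)y_n ⇒ h·k2=z(1+1/4z)y_n
  y_{n+1}/y_n = 1 − 1/6z + 7/6z(1+1/4z) = 1 + z + 7/24z²
  so R(z) = 1 + z + 7/24z².

Need |R(x)|<1, x<0.
x=-0.68: |R|=0.4549
R=1: x+7/24x²=0 ⇒ x=−24/7=-3.4286; min R=1−1/(4·7/24)=0.1429>−1
Confirm numerically:
  x=-3.288: |R|=0.86519 <1
  x=-3.013: |R|=0.63480 <1
  x=-2.636: |R|=0.39064 <1
  x=-1.686: |R|=0.14309 <1
  x=-3.963: |R|=1.61773 >1
  x=-3.938: |R|=1.58512 >1
So |R|<1 on (-3.4286, 0).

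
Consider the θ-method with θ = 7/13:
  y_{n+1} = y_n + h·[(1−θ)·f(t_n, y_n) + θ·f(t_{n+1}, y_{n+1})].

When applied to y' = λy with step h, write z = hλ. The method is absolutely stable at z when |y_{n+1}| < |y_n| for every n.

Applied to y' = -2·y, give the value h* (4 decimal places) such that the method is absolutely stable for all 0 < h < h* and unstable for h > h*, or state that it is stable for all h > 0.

interval (−∞, 0). Any h>0 works for λ=-2.

With y'=λy (z=hλ):
  y_{n+1} = y_n + z·[6/13·y_n + 7/13·y_{n+1}] ⇒ (1 − 7/13z)y_{n+1} = (1 + 6/13z)y_n
  Hence R(z) = (1 + 6/13z)/(1 − 7/13z).

Need |R(x)|<1, x<0.
x=-1.28: |R|=0.2423
x=-2: |R|=0.0370
x=-10: |R|=0.5663
x=-100: |R|=0.8233
θ=7/13≥1/2 ⇒ |1+6/13x|<|1−7/13x| ∀x<0 ⇒ stable on all of ℝ⁻.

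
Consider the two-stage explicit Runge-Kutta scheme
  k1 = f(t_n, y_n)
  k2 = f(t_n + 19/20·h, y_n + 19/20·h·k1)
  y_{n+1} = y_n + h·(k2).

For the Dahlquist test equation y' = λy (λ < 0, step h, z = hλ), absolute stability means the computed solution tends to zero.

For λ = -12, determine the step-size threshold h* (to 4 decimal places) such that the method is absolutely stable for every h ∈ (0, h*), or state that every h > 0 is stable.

With y'=λy (z=hλ):
  k1=λy_n ⇒ h·k1=z·y_n;  k2=λ(1+19/20z)y_n ⇒ h·k2=z(1+19/20z)y_n
  y_{n+1}/y_n = 1 + z(1+19/20z) = 1 + z + 19/20z²
  so R(z) = 1 + z + 19/20z².

Boundary: |R(x)|=1, x<0.
x=-1.35: |R|=1.3814
R=1: x+19/20x²=0 ⇒ x=−20/19=-1.0526; min R=1−1/(4·19/20)=0.7368>−1
Confirm numerically:
  x=-0.939: |R|=0.89863 <1
  x=-0.875: |R|=0.85234 <1
  x=-0.773: |R|=0.79465 <1
  x=-0.744: |R|=0.78186 <1
  x=-1.628: |R|=1.88986 >1
  x=-1.313: |R|=1.32477 >1
Stable set (-1.0526, 0).

(-1.0526,0); λ=-12 ⇒ h* = (20/19)/12 = 0.0877.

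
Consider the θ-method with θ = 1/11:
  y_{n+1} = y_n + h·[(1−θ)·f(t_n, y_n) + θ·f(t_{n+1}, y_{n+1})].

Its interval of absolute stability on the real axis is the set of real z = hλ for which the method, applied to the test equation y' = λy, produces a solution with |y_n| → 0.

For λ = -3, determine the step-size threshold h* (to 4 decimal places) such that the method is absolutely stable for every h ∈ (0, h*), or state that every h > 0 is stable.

With y'=λy (z=hλ):
  y_{n+1} = y_n + z·[10/11·y_n + 1/11·y_{n+1}] ⇒ (1 − 1/11z)y_{n+1} = (1 + 10/11z)y_n
  R(z) = (1 + 10/11z)/(1 − 1/11z).

Boundary: |R(x)|=1, x<0.
x=-0.92: |R|=0.1510
R=−1: 1+10/11x = −1+1/11x ⇒ -9/11x=2 ⇒ x=2/(-9/11)=-2.4444
Confirm numerically:
  x=-2.079: |R|=0.74853 <1
  x=-1.303: |R|=0.16500 <1
  x=-1.185: |R|=0.06976 <1
  x=-1.161: |R|=0.05016 <1
  x=-2.869: |R|=1.27551 >1
  x=-2.689: |R|=1.16079 >1
Stable set (-2.4444, 0).

(-2.4444,0); λ=-3 ⇒ h* = (22/9)/3 = 0.8148.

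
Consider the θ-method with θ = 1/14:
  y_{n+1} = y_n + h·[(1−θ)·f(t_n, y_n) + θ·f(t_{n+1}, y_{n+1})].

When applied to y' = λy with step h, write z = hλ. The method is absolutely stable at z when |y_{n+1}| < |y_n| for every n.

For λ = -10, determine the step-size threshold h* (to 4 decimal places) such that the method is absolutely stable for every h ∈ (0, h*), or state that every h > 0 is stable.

(-2.3333,0); λ=-10 ⇒ h* = (7/3)/10 = 0.2333.

Set f=λy, z=hλ:
  y_{n+1} = y_n + z·[13/14·y_n + 1/14·y_{n+1}] ⇒ (1 − 1/14z)y_{n+1} = (1 + 13/14z)y_n
  Hence R(z) = (1 + 13/14z)/(1 − 1/14z).

Need |R(x)|<1, x<0.
x=-0.71: |R|=0.3243
R=−1: 1+13/14x = −1+1/14x ⇒ -6/7x=2 ⇒ x=2/(-6/7)=-2.3333
Confirm numerically:
  x=-1.530: |R|=0.37927 <1
  x=-1.278: |R|=0.17110 <1
  x=-1.144: |R|=0.05758 <1
  x=-1.139: |R|=0.05331 <1
  x=-2.821: |R|=1.34790 >1
  x=-2.472: |R|=1.10102 >1
  x=-2.426: |R|=1.06770 >1
So |R|<1 on (-2.3333, 0).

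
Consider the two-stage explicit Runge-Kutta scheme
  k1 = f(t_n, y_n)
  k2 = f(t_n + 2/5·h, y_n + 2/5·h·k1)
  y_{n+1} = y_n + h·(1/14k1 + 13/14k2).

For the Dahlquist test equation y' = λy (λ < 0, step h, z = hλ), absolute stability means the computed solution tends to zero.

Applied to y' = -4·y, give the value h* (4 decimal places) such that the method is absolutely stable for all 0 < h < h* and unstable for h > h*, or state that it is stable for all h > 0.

Set f=λy, z=hλ:
  k1=λy_n ⇒ h·k1=z·y_n;  k2=λ(1+2/5z)y_n ⇒ h·k2=z(1+2/5z)y_n
  y_{n+1}/y_n = 1 + 1/14z + 13/14z(1+2/5z) = 1 + z + 13/35z²
  R(z) = 1 + z + 13/35z².

Boundary: |R(x)|=1, x<0.
x=-1.46: |R|=0.3317
R=1: x+13/35x²=0 ⇒ x=−35/13=-2.6923; min R=1−1/(4·13/35)=0.3269>−1
Confirm numerically:
  x=-2.096: |R|=0.53577 <1
  x=-1.458: |R|=0.33157 <1
  x=-1.188: |R|=0.33621 <1
  x=-3.097: |R|=1.46552 >1
  x=-2.921: |R|=1.24812 >1
  x=-2.888: |R|=1.20992 >1
Interval (-2.6923, 0).

(-2.6923,0); λ=-4 ⇒ h* = (35/13)/4 = 0.6731.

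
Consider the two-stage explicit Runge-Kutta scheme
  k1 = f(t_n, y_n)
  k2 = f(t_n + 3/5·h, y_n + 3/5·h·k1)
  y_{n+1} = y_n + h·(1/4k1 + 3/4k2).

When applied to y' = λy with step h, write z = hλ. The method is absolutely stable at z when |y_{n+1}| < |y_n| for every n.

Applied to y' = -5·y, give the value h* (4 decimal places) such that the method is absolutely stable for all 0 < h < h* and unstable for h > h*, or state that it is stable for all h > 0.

(-2.2222,0); λ=-5 ⇒ h* = (20/9)/5 = 0.4444.

Set f=λy, z=hλ:
  k1=λy_n ⇒ h·k1=z·y_n;  k2=λ(1+3/5z)y_n ⇒ h·k2=z(1+3/5z)y_n
  y_{n+1}/y_n = 1 + 1/4z + 3/4z(1+3/5z) = 1 + z + 9/20z²
  Hence R(z) = 1 + z + 9/20z².

Boundary: |R(x)|=1, x<0.
x=-1.33: |R|=0.4660
R=1: x+9/20x²=0 ⇒ x=−20/9=-2.2222; min R=1−1/(4·9/20)=0.4444>−1
Confirm numerically:
  x=-2.141: |R|=0.92175 <1
  x=-1.972: |R|=0.77795 <1
  x=-1.030: |R|=0.44741 <1
  x=-2.724: |R|=1.61508 >1
  x=-2.394: |R|=1.18506 >1
  x=-2.303: |R|=1.08371 >1
Stable set (-2.2222, 0).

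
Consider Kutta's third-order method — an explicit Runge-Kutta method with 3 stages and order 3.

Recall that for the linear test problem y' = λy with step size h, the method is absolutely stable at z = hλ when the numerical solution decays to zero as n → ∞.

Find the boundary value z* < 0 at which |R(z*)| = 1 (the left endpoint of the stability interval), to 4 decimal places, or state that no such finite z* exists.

left endpoint -2.5127.

With y'=λy (z=hλ):
  order 3, 3-stage ⇒ R(z)=1+z+z^2/2+z^3/6
  (e.g. R(-0.57)=0.56158, |R|=0.56158)

Find x<0 with |R(x)|<1.
x=-0.57: |R|=0.5616
|R(-2)|=0.3333 |R(-1.71)|=0.0813 |R(-0.86)|=0.4038
Bisect:
  x_lo=-3.2988 |R|=2.8406  x_hi=-0.0540 |R|=0.9475
  mid=-1.67636 |R|=0.05642 →hi
  mid=-2.48756 |R|=0.95907 →hi
  mid=-2.89317 |R|=1.74412 →lo
  mid=-2.69036 |R|=1.31684 →lo
  mid=-2.58896 |R|=1.12979 →lo
  mid=-2.53826 |R|=1.04245 →lo
  mid=-2.51291 |R|=1.00028 →lo
  mid=-2.50024 |R|=0.97956 →hi
  mid=-2.50658 |R|=0.98989 →hi
  mid=-2.50975 |R|=0.99507 →hi
  ...
  [-2.51291,-2.51272] ⇒ x*=-2.5127
So |R|<1 on (-2.5127, 0).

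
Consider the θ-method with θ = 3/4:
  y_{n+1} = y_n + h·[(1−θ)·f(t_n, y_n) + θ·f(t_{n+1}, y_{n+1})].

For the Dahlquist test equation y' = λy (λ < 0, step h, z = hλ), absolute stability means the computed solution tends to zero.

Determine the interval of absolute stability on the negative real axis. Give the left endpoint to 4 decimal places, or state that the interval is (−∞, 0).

On y'=λy, z=hλ:
  y_{n+1} = y_n + z·[1/4·y_n + 3/4·y_{n+1}] ⇒ (1 − 3/4z)y_{n+1} = (1 + 1/4z)y_n
  R(z) = (1 + 1/4z)/(1 − 3/4z).

Need |R(x)|<1, x<0.
x=-1.76: |R|=0.2414
x=-2: |R|=0.2000
x=-10: |R|=0.1765
x=-100: |R|=0.3158
θ=3/4≥1/2 ⇒ |1+1/4x|<|1−3/4x| ∀x<0 ⇒ stable on all of ℝ⁻.

interval (−∞, 0).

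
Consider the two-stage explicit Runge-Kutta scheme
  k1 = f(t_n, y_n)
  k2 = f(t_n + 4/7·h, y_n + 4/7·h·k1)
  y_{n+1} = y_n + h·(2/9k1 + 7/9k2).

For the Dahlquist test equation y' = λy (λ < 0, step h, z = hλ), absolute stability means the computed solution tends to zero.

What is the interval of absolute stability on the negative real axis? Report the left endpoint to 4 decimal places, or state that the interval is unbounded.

With y'=λy (z=hλ):
  k1=λy_n ⇒ h·k1=z·y_n;  k2=λ(1+4/7z)y_n ⇒ h·k2=z(1+4/7z)y_n
  y_{n+1}/y_n = 1 + 2/9z + 7/9z(1+4/7z) = 1 + z + 4/9z²
  Hence R(z) = 1 + z + 4/9z².

Find x<0 with |R(x)|<1.
x=-0.63: |R|=0.5464
R=1: x+4/9x²=0 ⇒ x=−9/4=-2.2500; min R=1−1/(4·4/9)=0.4375>−1
Confirm numerically:
  x=-1.583: |R|=0.53073 <1
  x=-1.262: |R|=0.44584 <1
  x=-1.244: |R|=0.44379 <1
  x=-2.782: |R|=1.65779 >1
  x=-2.505: |R|=1.28390 >1
So |R|<1 on (-2.2500, 0).

(-2.2500, 0).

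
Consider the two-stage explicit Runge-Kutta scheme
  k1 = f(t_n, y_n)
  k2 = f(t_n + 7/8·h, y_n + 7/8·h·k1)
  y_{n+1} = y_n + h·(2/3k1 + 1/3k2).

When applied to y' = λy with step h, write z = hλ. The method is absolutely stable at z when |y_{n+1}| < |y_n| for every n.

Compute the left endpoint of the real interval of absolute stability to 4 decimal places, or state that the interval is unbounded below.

left endpoint -3.4286.

Test eqn y'=λy, z=hλ:
  k1=λy_n ⇒ h·k1=z·y_n;  k2=λ(1+7/8z)y_n ⇒ h·k2=z(1+7/8z)y_n
  y_{n+1}/y_n = 1 + 2/3z + 1/3z(1+7/8z) = 1 + z + 7/24z²
  Hence R(z) = 1 + z + 7/24z².

Need |R(x)|<1, x<0.
x=-1.18: |R|=0.2261
R=1: x+7/24x²=0 ⇒ x=−24/7=-3.4286; min R=1−1/(4·7/24)=0.1429>−1
Confirm numerically:
  x=-2.783: |R|=0.47598 <1
  x=-2.133: |R|=0.19399 <1
  x=-2.123: |R|=0.19158 <1
  x=-3.867: |R|=1.49449 >1
  x=-3.803: |R|=1.41532 >1
  x=-3.534: |R|=1.10867 >1
So |R|<1 on (-3.4286, 0).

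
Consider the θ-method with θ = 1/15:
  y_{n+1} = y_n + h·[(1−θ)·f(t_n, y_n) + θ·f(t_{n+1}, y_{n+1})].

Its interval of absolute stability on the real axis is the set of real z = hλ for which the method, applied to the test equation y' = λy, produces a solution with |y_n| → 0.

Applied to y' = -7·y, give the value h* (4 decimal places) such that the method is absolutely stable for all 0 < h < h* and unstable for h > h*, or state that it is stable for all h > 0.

Set f=λy, z=hλ:
  y_{n+1} = y_n + z·[14/15·y_n + 1/15·y_{n+1}] ⇒ (1 − 1/15z)y_{n+1} = (1 + 14/15z)y_n
  R(z) = (1 + 14/15z)/(1 − 1/15z).

Need |R(x)|<1, x<0.
x=-1.72: |R|=0.5431
R=−1: 1+14/15x = −1+1/15x ⇒ -13/15x=2 ⇒ x=2/(-13/15)=-2.3077
Confirm numerically:
  x=-2.034: |R|=0.79112 <1
  x=-1.164: |R|=0.08018 <1
  x=-1.001: |R|=0.06162 <1
  x=-2.827: |R|=1.37870 >1
  x=-2.612: |R|=1.22462 >1
  x=-2.394: |R|=1.06451 >1
Interval (-2.3077, 0).

(-2.3077,0); λ=-7 ⇒ h* = (30/13)/7 = 0.3297.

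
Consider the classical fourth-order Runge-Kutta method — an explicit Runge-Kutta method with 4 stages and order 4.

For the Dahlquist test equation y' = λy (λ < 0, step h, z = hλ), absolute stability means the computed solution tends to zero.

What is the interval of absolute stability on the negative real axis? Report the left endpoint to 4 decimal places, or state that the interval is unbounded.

(-2.7853, 0).

Set f=λy, z=hλ:
  order 4, 4-stage ⇒ R(z)=1+z+z^2/2+z^3/6+z^4/24
  (e.g. R(-0.35)=0.70473, |R|=0.70473)

Boundary: |R(x)|=1, x<0.
x=-0.35: |R|=0.7047
|R(-1.61)|=0.2705 |R(-0.84)|=0.4348 |R(-0.8)|=0.4517
Bisect:
  x_lo=-3.2277 |R|=1.8993  x_hi=-0.2975 |R|=0.7427
  mid=-1.76262 |R|=0.28028 →hi
  mid=-2.49517 |R|=0.64373 →hi
  mid=-2.86145 |R|=1.12102 →lo
  mid=-2.67831 |R|=0.85032 →hi
  mid=-2.76988 |R|=0.97701 →hi
  mid=-2.81566 |R|=1.04676 →lo
  mid=-2.79277 |R|=1.01133 →lo
  mid=-2.78132 |R|=0.99403 →hi
  mid=-2.78705 |R|=1.00265 →lo
  mid=-2.78419 |R|=0.99833 →hi
  ...
  [-2.78544,-2.78526] ⇒ x*=-2.7853
So |R|<1 on (-2.7853, 0).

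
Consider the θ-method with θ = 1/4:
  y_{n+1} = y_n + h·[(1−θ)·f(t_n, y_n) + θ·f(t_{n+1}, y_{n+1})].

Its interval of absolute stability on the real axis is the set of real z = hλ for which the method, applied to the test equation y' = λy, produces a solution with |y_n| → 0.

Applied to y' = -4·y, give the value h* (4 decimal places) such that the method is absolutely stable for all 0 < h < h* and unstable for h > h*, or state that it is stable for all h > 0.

(-4.0000,0); λ=-4 ⇒ h* = (4)/4 = 1.0000.

Test eqn y'=λy, z=hλ:
  y_{n+1} = y_n + z·[3/4·y_n + 1/4·y_{n+1}] ⇒ (1 − 1/4z)y_{n+1} = (1 + 3/4z)y_n
  ⇒ R(z) = (1 + 3/4z)/(1 − 1/4z).

Boundary: |R(x)|=1, x<0.
x=-1.3: |R|=0.0189
R=−1: 1+3/4x = −1+1/4x ⇒ -1/2x=2 ⇒ x=2/(-1/2)=-4.0000
Confirm numerically:
  x=-3.791: |R|=0.94635 <1
  x=-3.139: |R|=0.75879 <1
  x=-2.064: |R|=0.36148 <1
  x=-4.548: |R|=1.12822 >1
  x=-4.523: |R|=1.12273 >1
  x=-4.457: |R|=1.10808 >1
So |R|<1 on (-4.0000, 0).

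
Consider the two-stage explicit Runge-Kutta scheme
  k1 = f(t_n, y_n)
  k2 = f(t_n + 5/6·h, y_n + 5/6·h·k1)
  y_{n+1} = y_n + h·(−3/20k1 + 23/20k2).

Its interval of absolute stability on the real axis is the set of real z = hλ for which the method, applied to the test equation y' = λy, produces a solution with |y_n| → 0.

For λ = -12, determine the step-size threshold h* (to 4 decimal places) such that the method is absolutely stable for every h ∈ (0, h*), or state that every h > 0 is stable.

Set f=λy, z=hλ:
  k1=λy_n ⇒ h·k1=z·y_n;  k2=λ(1+5/6z)y_n ⇒ h·k2=z(1+5/6z)y_n
  y_{n+1}/y_n = 1 − 3/20z + 23/20z(1+5/6z) = 1 + z + 23/24z²
  R(z) = 1 + z + 23/24z².

Solve |R(x)|<1 on ℝ⁻.
x=-0.34: |R|=0.7708
R=1: x+23/24x²=0 ⇒ x=−24/23=-1.0435; min R=1−1/(4·23/24)=0.7391>−1
Confirm numerically:
  x=-0.957: |R|=0.92069 <1
  x=-0.722: |R|=0.77756 <1
  x=-0.712: |R|=0.77382 <1
  x=-0.459: |R|=0.74290 <1
  x=-1.366: |R|=1.42221 >1
  x=-1.181: |R|=1.15565 >1
  x=-1.171: |R|=1.14311 >1
Stable set (-1.0435, 0).

(-1.0435,0); λ=-12 ⇒ h* = (24/23)/12 = 0.0870.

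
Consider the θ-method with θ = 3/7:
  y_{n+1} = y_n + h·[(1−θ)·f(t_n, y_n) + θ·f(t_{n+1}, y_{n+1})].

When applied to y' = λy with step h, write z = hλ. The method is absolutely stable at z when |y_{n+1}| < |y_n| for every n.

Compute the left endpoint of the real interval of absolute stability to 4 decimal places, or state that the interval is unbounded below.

Test eqn y'=λy, z=hλ:
  y_{n+1} = y_n + z·[4/7·y_n + 3/7·y_{n+1}] ⇒ (1 − 3/7z)y_{n+1} = (1 + 4/7z)y_n
  Hence R(z) = (1 + 4/7z)/(1 − 3/7z).

Need |R(x)|<1, x<0.
x=-0.4: |R|=0.6585
R=−1: 1+4/7x = −1+3/7x ⇒ -1/7x=2 ⇒ x=2/(-1/7)=-14.0000
Confirm numerically:
  x=-10.564: |R|=0.91120 <1
  x=-7.782: |R|=0.79510 <1
  x=-7.047: |R|=0.75292 <1
  x=-6.200: |R|=0.69531 <1
  x=-14.381: |R|=1.00760 >1
  x=-14.297: |R|=1.00595 >1
  x=-14.043: |R|=1.00088 >1
Interval (-14.0000, 0).

left endpoint -14.0000.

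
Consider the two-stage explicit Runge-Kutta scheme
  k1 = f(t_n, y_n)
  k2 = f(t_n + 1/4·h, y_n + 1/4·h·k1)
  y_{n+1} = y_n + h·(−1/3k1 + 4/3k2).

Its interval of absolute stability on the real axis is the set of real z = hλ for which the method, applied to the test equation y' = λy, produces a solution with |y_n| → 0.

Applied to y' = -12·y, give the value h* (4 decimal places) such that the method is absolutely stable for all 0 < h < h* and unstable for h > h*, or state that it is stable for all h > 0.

On y'=λy, z=hλ:
  k1=λy_n ⇒ h·k1=z·y_n;  k2=λ(1+1/4z)y_n ⇒ h·k2=z(1+1/4z)y_n
  y_{n+1}/y_n = 1 − 1/3z + 4/3z(1+1/4z) = 1 + z + 1/3z²
  so R(z) = 1 + z + 1/3z².

Solve |R(x)|<1 on ℝ⁻.
x=-0.49: |R|=0.5900
R=1: x+1/3x²=0 ⇒ x=−3=-3.0000; min R=1−1/(4·1/3)=0.2500>−1
Confirm numerically:
  x=-2.575: |R|=0.63521 <1
  x=-2.182: |R|=0.40504 <1
  x=-2.137: |R|=0.38526 <1
  x=-1.418: |R|=0.25224 <1
  x=-3.383: |R|=1.43190 >1
  x=-3.366: |R|=1.41065 >1
  x=-3.069: |R|=1.07059 >1
Stable set (-3.0000, 0).

(-3.0000,0); λ=-12 ⇒ h* = (3)/12 = 0.2500.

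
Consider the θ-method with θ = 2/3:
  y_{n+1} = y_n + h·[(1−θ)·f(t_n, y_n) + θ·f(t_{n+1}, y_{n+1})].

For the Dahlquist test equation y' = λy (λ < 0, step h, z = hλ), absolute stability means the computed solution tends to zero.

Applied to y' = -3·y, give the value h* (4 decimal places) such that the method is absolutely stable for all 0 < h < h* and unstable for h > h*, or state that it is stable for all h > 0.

(−∞, 0) — no finite endpoint. Any h>0 works for λ=-3.

With y'=λy (z=hλ):
  y_{n+1} = y_n + z·[1/3·y_n + 2/3·y_{n+1}] ⇒ (1 − 2/3z)y_{n+1} = (1 + 1/3z)y_n
  ⇒ R(z) = (1 + 1/3z)/(1 − 2/3z).

Find x<0 with |R(x)|<1.
x=-0.47: |R|=0.6421
x=-2: |R|=0.1429
x=-10: |R|=0.3043
x=-100: |R|=0.4778
θ=2/3≥1/2 ⇒ |1+1/3x|<|1−2/3x| ∀x<0 ⇒ interval (−∞,0).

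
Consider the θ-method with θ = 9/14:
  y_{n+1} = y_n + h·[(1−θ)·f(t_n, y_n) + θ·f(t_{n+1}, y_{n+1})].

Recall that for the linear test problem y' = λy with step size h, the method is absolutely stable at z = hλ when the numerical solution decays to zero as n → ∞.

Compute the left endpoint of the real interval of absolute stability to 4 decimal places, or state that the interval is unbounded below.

interval (−∞, 0).

On y'=λy, z=hλ:
  y_{n+1} = y_n + z·[5/14·y_n + 9/14·y_{n+1}] ⇒ (1 − 9/14z)y_{n+1} = (1 + 5/14z)y_n
  R(z) = (1 + 5/14z)/(1 − 9/14z).

Solve |R(x)|<1 on ℝ⁻.
x=-1.04: |R|=0.3767
x=-2: |R|=0.1250
x=-10: |R|=0.3462
x=-100: |R|=0.5317
θ=9/14≥1/2 ⇒ |1+5/14x|<|1−9/14x| ∀x<0 ⇒ interval (−∞,0).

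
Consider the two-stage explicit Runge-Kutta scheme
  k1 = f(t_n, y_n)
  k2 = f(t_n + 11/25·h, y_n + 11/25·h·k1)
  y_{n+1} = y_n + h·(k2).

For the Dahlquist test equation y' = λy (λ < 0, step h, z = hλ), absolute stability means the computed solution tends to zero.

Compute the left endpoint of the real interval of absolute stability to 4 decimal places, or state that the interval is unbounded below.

With y'=λy (z=hλ):
  k1=λy_n ⇒ h·k1=z·y_n;  k2=λ(1+11/25z)y_n ⇒ h·k2=z(1+11/25z)y_n
  y_{n+1}/y_n = 1 + z(1+11/25z) = 1 + z + 11/25z²
  R(z) = 1 + z + 11/25z².

Boundary: |R(x)|=1, x<0.
x=-1.13: |R|=0.4318
R=1: x+11/25x²=0 ⇒ x=−25/11=-2.2727; min R=1−1/(4·11/25)=0.4318>−1
Confirm numerically:
  x=-1.846: |R|=0.65340 <1
  x=-1.444: |R|=0.47346 <1
  x=-1.377: |R|=0.45730 <1
  x=-2.721: |R|=1.53669 >1
  x=-2.654: |R|=1.44524 >1
  x=-2.605: |R|=1.38085 >1
So |R|<1 on (-2.2727, 0).

left endpoint -2.2727.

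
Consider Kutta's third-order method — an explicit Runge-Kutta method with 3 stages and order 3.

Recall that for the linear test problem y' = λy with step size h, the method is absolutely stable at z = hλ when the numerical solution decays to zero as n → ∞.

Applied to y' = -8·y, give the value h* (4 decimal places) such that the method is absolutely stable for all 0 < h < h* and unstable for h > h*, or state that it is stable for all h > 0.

With y'=λy (z=hλ):
  order 3, 3-stage ⇒ R(z)=1+z+z^2/2+z^3/6
  (e.g. R(-1.51)=0.05622, |R|=0.05622)

Find x<0 with |R(x)|<1.
x=-1.51: |R|=0.0562
|R(-1.09)|=0.2882 |R(-0.82)|=0.4243 |R(-0.73)|=0.4716
Bisect:
  x_lo=-3.2160 |R|=2.5883  x_hi=-0.2803 |R|=0.7553
  mid=-1.74812 |R|=0.11052 →hi
  mid=-2.48206 |R|=0.95025 →hi
  mid=-2.84903 |R|=1.64479 →lo
  mid=-2.66554 |R|=1.26949 →lo
  mid=-2.57380 |R|=1.10325 →lo
  mid=-2.52793 |R|=1.02514 →lo
  mid=-2.50500 |R|=0.98730 →hi
  ...
  [-2.51288,-2.51270] ⇒ x*=-2.5127
Interval (-2.5127, 0).

(-2.5127,0); λ=-8 ⇒ h* = 0.3141.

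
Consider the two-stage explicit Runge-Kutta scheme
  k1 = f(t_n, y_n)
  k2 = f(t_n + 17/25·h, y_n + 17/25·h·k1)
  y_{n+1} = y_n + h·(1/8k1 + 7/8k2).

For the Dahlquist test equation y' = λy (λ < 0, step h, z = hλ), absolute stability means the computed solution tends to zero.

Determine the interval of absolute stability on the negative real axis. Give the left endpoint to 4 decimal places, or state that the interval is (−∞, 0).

Test eqn y'=λy, z=hλ:
  k1=λy_n ⇒ h·k1=z·y_n;  k2=λ(1+17/25z)y_n ⇒ h·k2=z(1+17/25z)y_n
  y_{n+1}/y_n = 1 + 1/8z + 7/8z(1+17/25z) = 1 + z + 119/200z²
  so R(z) = 1 + z + 119/200z².

Solve |R(x)|<1 on ℝ⁻.
x=-1.44: |R|=0.7938
R=1: x+119/200x²=0 ⇒ x=−200/119=-1.6807; min R=1−1/(4·119/200)=0.5798>−1
Confirm numerically:
  x=-1.524: |R|=0.85793 <1
  x=-1.459: |R|=0.80757 <1
  x=-1.293: |R|=0.70175 <1
  x=-1.240: |R|=0.67487 <1
  x=-2.204: |R|=1.68628 >1
  x=-2.028: |R|=1.41911 >1
  x=-1.766: |R|=1.08966 >1
Interval (-1.6807, 0).

z∈(-1.6807,0).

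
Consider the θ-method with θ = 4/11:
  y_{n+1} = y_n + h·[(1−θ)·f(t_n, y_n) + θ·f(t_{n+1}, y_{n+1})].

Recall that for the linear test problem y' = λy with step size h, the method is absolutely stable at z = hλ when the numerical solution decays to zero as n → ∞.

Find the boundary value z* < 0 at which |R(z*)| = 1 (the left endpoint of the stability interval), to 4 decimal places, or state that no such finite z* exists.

With y'=λy (z=hλ):
  y_{n+1} = y_n + z·[7/11·y_n + 4/11·y_{n+1}] ⇒ (1 − 4/11z)y_{n+1} = (1 + 7/11z)y_n
  Hence R(z) = (1 + 7/11z)/(1 − 4/11z).

Find x<0 with |R(x)|<1.
x=-0.97: |R|=0.2829
R=−1: 1+7/11x = −1+4/11x ⇒ -3/11x=2 ⇒ x=2/(-3/11)=-7.3333
Confirm numerically:
  x=-7.127: |R|=0.98433 <1
  x=-6.496: |R|=0.93208 <1
  x=-4.485: |R|=0.70473 <1
  x=-4.327: |R|=0.68140 <1
  x=-7.807: |R|=1.03365 >1
  x=-7.599: |R|=1.01925 >1
  x=-7.507: |R|=1.01270 >1
So |R|<1 on (-7.3333, 0).

left endpoint -7.3333.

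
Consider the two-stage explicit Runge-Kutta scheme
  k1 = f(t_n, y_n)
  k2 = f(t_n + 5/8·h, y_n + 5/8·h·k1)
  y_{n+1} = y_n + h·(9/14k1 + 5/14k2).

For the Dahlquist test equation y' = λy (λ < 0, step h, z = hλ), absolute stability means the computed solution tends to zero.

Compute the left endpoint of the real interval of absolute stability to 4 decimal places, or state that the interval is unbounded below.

left endpoint -4.4800.

Test eqn y'=λy, z=hλ:
  k1=λy_n ⇒ h·k1=z·y_n;  k2=λ(1+5/8z)y_n ⇒ h·k2=z(1+5/8z)y_n
  y_{n+1}/y_n = 1 + 9/14z + 5/14z(1+5/8z) = 1 + z + 25/112z²
  so R(z) = 1 + z + 25/112z².

Solve |R(x)|<1 on ℝ⁻.
x=-0.83: |R|=0.3238
R=1: x+25/112x²=0 ⇒ x=−112/25=-4.4800; min R=1−1/(4·25/112)=-0.1200>−1
Confirm numerically:
  x=-4.427: |R|=0.94763 <1
  x=-4.274: |R|=0.80347 <1
  x=-3.930: |R|=0.51752 <1
  x=-2.599: |R|=0.09123 <1
  x=-4.763: |R|=1.30088 >1
  x=-4.546: |R|=1.06697 >1
Interval (-4.4800, 0).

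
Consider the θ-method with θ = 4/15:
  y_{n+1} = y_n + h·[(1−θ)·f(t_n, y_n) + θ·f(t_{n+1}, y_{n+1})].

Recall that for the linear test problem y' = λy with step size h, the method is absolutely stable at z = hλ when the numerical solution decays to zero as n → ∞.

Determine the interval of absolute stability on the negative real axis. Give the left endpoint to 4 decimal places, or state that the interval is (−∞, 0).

Set f=λy, z=hλ:
  y_{n+1} = y_n + z·[11/15·y_n + 4/15·y_{n+1}] ⇒ (1 − 4/15z)y_{n+1} = (1 + 11/15z)y_n
  R(z) = (1 + 11/15z)/(1 − 4/15z).

Find x<0 with |R(x)|<1.
x=-1.68: |R|=0.1602
R=−1: 1+11/15x = −1+4/15x ⇒ -7/15x=2 ⇒ x=2/(-7/15)=-4.2857
Confirm numerically:
  x=-4.107: |R|=0.96019 <1
  x=-3.146: |R|=0.71077 <1
  x=-2.911: |R|=0.63883 <1
  x=-2.059: |R|=0.32919 <1
  x=-4.878: |R|=1.12013 >1
  x=-4.574: |R|=1.06061 >1
  x=-4.424: |R|=1.02961 >1
Interval (-4.2857, 0).

(-4.2857, 0).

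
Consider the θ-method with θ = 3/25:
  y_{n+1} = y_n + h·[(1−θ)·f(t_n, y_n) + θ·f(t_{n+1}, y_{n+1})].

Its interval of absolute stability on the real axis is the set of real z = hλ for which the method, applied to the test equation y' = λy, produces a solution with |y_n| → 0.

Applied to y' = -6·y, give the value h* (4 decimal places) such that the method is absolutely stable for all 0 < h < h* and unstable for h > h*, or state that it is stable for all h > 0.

(-2.6316,0); λ=-6 ⇒ h* = (50/19)/6 = 0.4386.

On y'=λy, z=hλ:
  y_{n+1} = y_n + z·[22/25·y_n + 3/25·y_{n+1}] ⇒ (1 − 3/25z)y_{n+1} = (1 + 22/25z)y_n
  so R(z) = (1 + 22/25z)/(1 − 3/25z).

Need |R(x)|<1, x<0.
x=-0.81: |R|=0.2618
R=−1: 1+22/25x = −1+3/25x ⇒ -19/25x=2 ⇒ x=2/(-19/25)=-2.6316
Confirm numerically:
  x=-2.179: |R|=0.72734 <1
  x=-2.146: |R|=0.70653 <1
  x=-1.620: |R|=0.35633 <1
  x=-2.976: |R|=1.19288 >1
  x=-2.872: |R|=1.13589 >1
So |R|<1 on (-2.6316, 0).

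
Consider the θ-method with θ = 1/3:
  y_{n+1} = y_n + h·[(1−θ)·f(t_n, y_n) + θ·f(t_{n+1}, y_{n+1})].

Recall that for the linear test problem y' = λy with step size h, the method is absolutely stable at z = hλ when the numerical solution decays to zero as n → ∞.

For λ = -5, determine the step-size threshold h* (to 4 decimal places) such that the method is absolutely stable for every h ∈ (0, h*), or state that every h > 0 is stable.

(-6.0000,0); λ=-5 ⇒ h* = (6)/5 = 1.2000.

With y'=λy (z=hλ):
  y_{n+1} = y_n + z·[2/3·y_n + 1/3·y_{n+1}] ⇒ (1 − 1/3z)y_{n+1} = (1 + 2/3z)y_n
  Hence R(z) = (1 + 2/3z)/(1 − 1/3z).

Boundary: |R(x)|=1, x<0.
x=-1.76: |R|=0.1092
R=−1: 1+2/3x = −1+1/3x ⇒ -1/3x=2 ⇒ x=2/(-1/3)=-6.0000
Confirm numerically:
  x=-5.650: |R|=0.95954 <1
  x=-5.344: |R|=0.92138 <1
  x=-4.964: |R|=0.86991 <1
  x=-2.673: |R|=0.41354 <1
  x=-6.567: |R|=1.05927 >1
  x=-6.381: |R|=1.04061 >1
  x=-6.374: |R|=1.03990 >1
Interval (-6.0000, 0).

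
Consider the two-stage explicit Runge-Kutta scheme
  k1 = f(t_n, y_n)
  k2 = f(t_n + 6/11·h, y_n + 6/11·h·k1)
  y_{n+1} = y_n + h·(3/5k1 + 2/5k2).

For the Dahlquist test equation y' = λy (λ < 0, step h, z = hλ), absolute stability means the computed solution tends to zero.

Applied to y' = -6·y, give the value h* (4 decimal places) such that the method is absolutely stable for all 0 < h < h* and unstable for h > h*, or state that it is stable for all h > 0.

Test eqn y'=λy, z=hλ:
  k1=λy_n ⇒ h·k1=z·y_n;  k2=λ(1+6/11z)y_n ⇒ h·k2=z(1+6/11z)y_n
  y_{n+1}/y_n = 1 + 3/5z + 2/5z(1+6/11z) = 1 + z + 12/55z²
  R(z) = 1 + z + 12/55z².

Solve |R(x)|<1 on ℝ⁻.
x=-1.16: |R|=0.1336
R=1: x+12/55x²=0 ⇒ x=−55/12=-4.5833; min R=1−1/(4·12/55)=-0.1458>−1
Confirm numerically:
  x=-4.495: |R|=0.91337 <1
  x=-3.876: |R|=0.40183 <1
  x=-3.090: |R|=0.00678 <1
  x=-2.720: |R|=0.10580 <1
  x=-5.029: |R|=1.48900 >1
  x=-4.665: |R|=1.08312 >1
  x=-4.642: |R|=1.05942 >1
So |R|<1 on (-4.5833, 0).

(-4.5833,0); λ=-6 ⇒ h* = (55/12)/6 = 0.7639.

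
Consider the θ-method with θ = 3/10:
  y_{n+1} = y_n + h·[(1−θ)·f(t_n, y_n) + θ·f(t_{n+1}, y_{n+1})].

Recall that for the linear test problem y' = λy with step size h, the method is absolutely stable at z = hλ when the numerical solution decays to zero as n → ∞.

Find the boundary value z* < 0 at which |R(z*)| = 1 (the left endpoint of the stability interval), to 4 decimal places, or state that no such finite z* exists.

z* = -5.0000.

With y'=λy (z=hλ):
  y_{n+1} = y_n + z·[7/10·y_n + 3/10·y_{n+1}] ⇒ (1 − 3/10z)y_{n+1} = (1 + 7/10z)y_n
  Hence R(z) = (1 + 7/10z)/(1 − 3/10z).

Solve |R(x)|<1 on ℝ⁻.
x=-1.13: |R|=0.1561
R=−1: 1+7/10x = −1+3/10x ⇒ -2/5x=2 ⇒ x=2/(-2/5)=-5.0000
Confirm numerically:
  x=-4.856: |R|=0.97655 <1
  x=-3.206: |R|=0.63421 <1
  x=-2.628: |R|=0.46947 <1
  x=-2.145: |R|=0.30514 <1
  x=-5.185: |R|=1.02896 >1
  x=-5.138: |R|=1.02172 >1
  x=-5.033: |R|=1.00526 >1
Stable set (-5.0000, 0).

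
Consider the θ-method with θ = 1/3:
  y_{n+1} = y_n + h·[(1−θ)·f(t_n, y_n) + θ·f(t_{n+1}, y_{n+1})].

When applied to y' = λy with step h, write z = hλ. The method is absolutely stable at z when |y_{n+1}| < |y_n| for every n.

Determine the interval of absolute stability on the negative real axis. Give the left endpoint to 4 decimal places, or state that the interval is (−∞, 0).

(-6.0000, 0).

With y'=λy (z=hλ):
  y_{n+1} = y_n + z·[2/3·y_n + 1/3·y_{n+1}] ⇒ (1 − 1/3z)y_{n+1} = (1 + 2/3z)y_n
  ⇒ R(z) = (1 + 2/3z)/(1 − 1/3z).

Boundary: |R(x)|=1, x<0.
x=-0.8: |R|=0.3684
R=−1: 1+2/3x = −1+1/3x ⇒ -1/3x=2 ⇒ x=2/(-1/3)=-6.0000
Confirm numerically:
  x=-5.744: |R|=0.97072 <1
  x=-5.658: |R|=0.96050 <1
  x=-5.442: |R|=0.93390 <1
  x=-2.681: |R|=0.41577 <1
  x=-6.591: |R|=1.06162 >1
  x=-6.539: |R|=1.05650 >1
  x=-6.321: |R|=1.03444 >1
So |R|<1 on (-6.0000, 0).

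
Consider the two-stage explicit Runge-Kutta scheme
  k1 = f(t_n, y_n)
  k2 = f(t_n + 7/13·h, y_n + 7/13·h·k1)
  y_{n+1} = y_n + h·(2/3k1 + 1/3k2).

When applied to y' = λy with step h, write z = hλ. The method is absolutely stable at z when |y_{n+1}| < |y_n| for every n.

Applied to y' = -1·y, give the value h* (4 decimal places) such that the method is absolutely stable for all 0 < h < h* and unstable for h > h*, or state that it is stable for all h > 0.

Set f=λy, z=hλ:
  k1=λy_n ⇒ h·k1=z·y_n;  k2=λ(1+7/13z)y_n ⇒ h·k2=z(1+7/13z)y_n
  y_{n+1}/y_n = 1 + 2/3z + 1/3z(1+7/13z) = 1 + z + 7/39z²
  R(z) = 1 + z + 7/39z².

Solve |R(x)|<1 on ℝ⁻.
x=-1.09: |R|=0.1232
R=1: x+7/39x²=0 ⇒ x=−39/7=-5.5714; min R=1−1/(4·7/39)=-0.3929>−1
Confirm numerically:
  x=-4.685: |R|=0.25460 <1
  x=-3.671: |R|=0.25219 <1
  x=-3.253: |R|=0.35367 <1
  x=-2.687: |R|=0.39111 <1
  x=-6.125: |R|=1.60857 >1
  x=-5.726: |R|=1.15886 >1
  x=-5.652: |R|=1.08174 >1
Interval (-5.5714, 0).

(-5.5714,0); λ=-1 ⇒ h* = (39/7)/1 = 5.5714.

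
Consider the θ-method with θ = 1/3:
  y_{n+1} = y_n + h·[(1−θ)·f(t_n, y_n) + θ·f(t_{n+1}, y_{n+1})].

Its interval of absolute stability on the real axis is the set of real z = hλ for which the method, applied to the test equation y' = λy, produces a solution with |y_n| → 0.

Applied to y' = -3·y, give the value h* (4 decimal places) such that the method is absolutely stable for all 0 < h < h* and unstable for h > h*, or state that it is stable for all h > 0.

(-6.0000,0); λ=-3 ⇒ h* = (6)/3 = 2.0000.

With y'=λy (z=hλ):
  y_{n+1} = y_n + z·[2/3·y_n + 1/3·y_{n+1}] ⇒ (1 − 1/3z)y_{n+1} = (1 + 2/3z)y_n
  ⇒ R(z) = (1 + 2/3z)/(1 − 1/3z).

Solve |R(x)|<1 on ℝ⁻.
x=-1.19: |R|=0.1480
R=−1: 1+2/3x = −1+1/3x ⇒ -1/3x=2 ⇒ x=2/(-1/3)=-6.0000
Confirm numerically:
  x=-3.690: |R|=0.65471 <1
  x=-3.300: |R|=0.57143 <1
  x=-3.019: |R|=0.50474 <1
  x=-6.315: |R|=1.03382 >1
  x=-6.291: |R|=1.03132 >1
  x=-6.269: |R|=1.02902 >1
Interval (-6.0000, 0).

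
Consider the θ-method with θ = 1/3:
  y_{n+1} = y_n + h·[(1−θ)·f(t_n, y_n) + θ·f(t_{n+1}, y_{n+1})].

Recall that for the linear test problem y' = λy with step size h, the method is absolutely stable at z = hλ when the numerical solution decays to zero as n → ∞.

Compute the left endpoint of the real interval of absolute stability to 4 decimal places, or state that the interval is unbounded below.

Set f=λy, z=hλ:
  y_{n+1} = y_n + z·[2/3·y_n + 1/3·y_{n+1}] ⇒ (1 − 1/3z)y_{n+1} = (1 + 2/3z)y_n
  R(z) = (1 + 2/3z)/(1 − 1/3z).

Need |R(x)|<1, x<0.
x=-1.15: |R|=0.1687
R=−1: 1+2/3x = −1+1/3x ⇒ -1/3x=2 ⇒ x=2/(-1/3)=-6.0000
Confirm numerically:
  x=-4.676: |R|=0.82751 <1
  x=-3.322: |R|=0.57640 <1
  x=-2.479: |R|=0.35736 <1
  x=-6.479: |R|=1.05053 >1
  x=-6.431: |R|=1.04570 >1
Stable set (-6.0000, 0).

left endpoint -6.0000.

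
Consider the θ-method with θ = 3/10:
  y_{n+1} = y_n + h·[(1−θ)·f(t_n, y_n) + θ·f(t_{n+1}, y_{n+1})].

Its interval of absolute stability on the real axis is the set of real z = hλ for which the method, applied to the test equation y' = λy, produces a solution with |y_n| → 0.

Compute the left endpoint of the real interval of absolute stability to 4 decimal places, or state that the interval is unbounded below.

With y'=λy (z=hλ):
  y_{n+1} = y_n + z·[7/10·y_n + 3/10·y_{n+1}] ⇒ (1 − 3/10z)y_{n+1} = (1 + 7/10z)y_n
  Hence R(z) = (1 + 7/10z)/(1 − 3/10z).

Find x<0 with |R(x)|<1.
x=-0.94: |R|=0.2668
R=−1: 1+7/10x = −1+3/10x ⇒ -2/5x=2 ⇒ x=2/(-2/5)=-5.0000
Confirm numerically:
  x=-4.358: |R|=0.88871 <1
  x=-3.756: |R|=0.76603 <1
  x=-3.140: |R|=0.61689 <1
  x=-5.506: |R|=1.07633 >1
  x=-5.435: |R|=1.06615 >1
  x=-5.186: |R|=1.02911 >1
Interval (-5.0000, 0).

left endpoint -5.0000.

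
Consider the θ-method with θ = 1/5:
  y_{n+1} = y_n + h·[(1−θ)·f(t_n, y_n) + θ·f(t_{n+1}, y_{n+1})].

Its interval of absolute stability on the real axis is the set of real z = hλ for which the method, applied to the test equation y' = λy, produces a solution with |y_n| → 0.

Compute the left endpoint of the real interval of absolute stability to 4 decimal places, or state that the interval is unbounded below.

Set f=λy, z=hλ:
  y_{n+1} = y_n + z·[4/5·y_n + 1/5·y_{n+1}] ⇒ (1 − 1/5z)y_{n+1} = (1 + 4/5z)y_n
  Hence R(z) = (1 + 4/5z)/(1 − 1/5z).

Boundary: |R(x)|=1, x<0.
x=-0.79: |R|=0.3178
R=−1: 1+4/5x = −1+1/5x ⇒ -3/5x=2 ⇒ x=2/(-3/5)=-3.3333
Confirm numerically:
  x=-3.147: |R|=0.93139 <1
  x=-2.244: |R|=0.54887 <1
  x=-2.179: |R|=0.51762 <1
  x=-1.721: |R|=0.28032 <1
  x=-3.502: |R|=1.05952 >1
  x=-3.491: |R|=1.05571 >1
So |R|<1 on (-3.3333, 0).

left endpoint -3.3333.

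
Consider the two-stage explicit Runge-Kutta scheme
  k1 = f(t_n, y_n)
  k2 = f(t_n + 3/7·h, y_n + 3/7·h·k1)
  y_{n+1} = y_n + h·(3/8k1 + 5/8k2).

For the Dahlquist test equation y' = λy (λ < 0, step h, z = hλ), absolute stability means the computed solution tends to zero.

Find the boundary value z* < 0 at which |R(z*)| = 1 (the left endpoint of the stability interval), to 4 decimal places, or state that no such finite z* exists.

Test eqn y'=λy, z=hλ:
  k1=λy_n ⇒ h·k1=z·y_n;  k2=λ(1+3/7z)y_n ⇒ h·k2=z(1+3/7z)y_n
  y_{n+1}/y_n = 1 + 3/8z + 5/8z(1+3/7z) = 1 + z + 15/56z²
  ⇒ R(z) = 1 + z + 15/56z².

Need |R(x)|<1, x<0.
x=-0.59: |R|=0.5032
R=1: x+15/56x²=0 ⇒ x=−56/15=-3.7333; min R=1−1/(4·15/56)=0.0667>−1
Confirm numerically:
  x=-3.543: |R|=0.81937 <1
  x=-3.536: |R|=0.81310 <1
  x=-2.158: |R|=0.08940 <1
  x=-1.610: |R|=0.08431 <1
  x=-4.230: |R|=1.56274 >1
  x=-4.178: |R|=1.49763 >1
Interval (-3.7333, 0).

z* = -3.7333.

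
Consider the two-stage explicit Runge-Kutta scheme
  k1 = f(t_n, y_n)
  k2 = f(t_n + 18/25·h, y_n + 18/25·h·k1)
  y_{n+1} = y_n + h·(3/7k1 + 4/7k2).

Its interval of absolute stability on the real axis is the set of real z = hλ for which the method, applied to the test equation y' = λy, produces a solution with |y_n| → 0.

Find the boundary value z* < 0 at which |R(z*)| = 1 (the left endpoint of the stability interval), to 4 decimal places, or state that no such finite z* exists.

z* = -2.4306.

On y'=λy, z=hλ:
  k1=λy_n ⇒ h·k1=z·y_n;  k2=λ(1+18/25z)y_n ⇒ h·k2=z(1+18/25z)y_n
  y_{n+1}/y_n = 1 + 3/7z + 4/7z(1+18/25z) = 1 + z + 72/175z²
  R(z) = 1 + z + 72/175z².

Need |R(x)|<1, x<0.
x=-0.52: |R|=0.5913
R=1: x+72/175x²=0 ⇒ x=−175/72=-2.4306; min R=1−1/(4·72/175)=0.3924>−1
Confirm numerically:
  x=-2.057: |R|=0.68386 <1
  x=-1.406: |R|=0.40733 <1
  x=-1.297: |R|=0.39511 <1
  x=-2.804: |R|=1.43082 >1
  x=-2.562: |R|=1.13855 >1
Interval (-2.4306, 0).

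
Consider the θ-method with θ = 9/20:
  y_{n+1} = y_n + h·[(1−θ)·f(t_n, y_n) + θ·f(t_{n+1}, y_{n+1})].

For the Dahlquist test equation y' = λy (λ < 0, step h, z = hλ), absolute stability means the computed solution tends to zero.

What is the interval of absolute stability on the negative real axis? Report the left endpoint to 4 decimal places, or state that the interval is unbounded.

Set f=λy, z=hλ:
  y_{n+1} = y_n + z·[11/20·y_n + 9/20·y_{n+1}] ⇒ (1 − 9/20z)y_{n+1} = (1 + 11/20z)y_n
  Hence R(z) = (1 + 11/20z)/(1 − 9/20z).

Boundary: |R(x)|=1, x<0.
x=-0.73: |R|=0.4505
R=−1: 1+11/20x = −1+9/20x ⇒ -1/10x=2 ⇒ x=2/(-1/10)=-20.0000
Confirm numerically:
  x=-15.261: |R|=0.93976 <1
  x=-12.028: |R|=0.87568 <1
  x=-8.201: |R|=0.74845 <1
  x=-20.357: |R|=1.00351 >1
  x=-20.260: |R|=1.00257 >1
  x=-20.073: |R|=1.00073 >1
Interval (-20.0000, 0).

(-20.0000, 0).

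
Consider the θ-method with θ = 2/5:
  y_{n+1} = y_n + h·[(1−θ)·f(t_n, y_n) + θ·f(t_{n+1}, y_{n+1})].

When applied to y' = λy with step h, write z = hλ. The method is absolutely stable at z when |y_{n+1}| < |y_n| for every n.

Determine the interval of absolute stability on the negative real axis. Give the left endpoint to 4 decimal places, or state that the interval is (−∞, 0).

(-10.0000, 0).

On y'=λy, z=hλ:
  y_{n+1} = y_n + z·[3/5·y_n + 2/5·y_{n+1}] ⇒ (1 − 2/5z)y_{n+1} = (1 + 3/5z)y_n
  ⇒ R(z) = (1 + 3/5z)/(1 − 2/5z).

Need |R(x)|<1, x<0.
x=-0.86: |R|=0.3601
R=−1: 1+3/5x = −1+2/5x ⇒ -1/5x=2 ⇒ x=2/(-1/5)=-10.0000
Confirm numerically:
  x=-6.790: |R|=0.82723 <1
  x=-6.708: |R|=0.82124 <1
  x=-5.847: |R|=0.75123 <1
  x=-4.787: |R|=0.64231 <1
  x=-10.502: |R|=1.01930 >1
  x=-10.168: |R|=1.00663 >1
So |R|<1 on (-10.0000, 0).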